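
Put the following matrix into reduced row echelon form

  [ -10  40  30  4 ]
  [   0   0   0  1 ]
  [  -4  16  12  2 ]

[[1, -4, -3, 0], [0, 0, 0, 1], [0, 0, 0, 0]]

Multiply R1 by -1/10.
  [  1  -4  -3  -2/5 ]
  [  0   0   0     1 ]
  [ -4  16  12     2 ]
Add 4 times R1 to R3.
  [ 1  -4  -3  -2/5 ]
  [ 0   0   0     1 ]
  [ 0   0   0   2/5 ]
Subtract 2/5 times R2 from R3.
  [ 1  -4  -3  -2/5 ]
  [ 0   0   0     1 ]
  [ 0   0   0     0 ]
Add 2/5 times R2 to R1.
  [ 1  -4  -3  0 ]
  [ 0   0   0  1 ]
  [ 0   0   0  0 ]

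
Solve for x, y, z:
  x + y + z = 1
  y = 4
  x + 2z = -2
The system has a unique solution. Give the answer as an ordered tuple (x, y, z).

(-4, 4, 1)

Form the augmented matrix and row-reduce:
  [ 1  1  1  |   1 ]
  [ 0  1  0  |   4 ]
  [ 1  0  2  |  -2 ]
R3 := R3 − R1
  [ 1   1  1  |   1 ]
  [ 0   1  0  |   4 ]
  [ 0  -1  1  |  -3 ]
R3 := R3 + R2
  [ 1  1  1  |  1 ]
  [ 0  1  0  |  4 ]
  [ 0  0  1  |  1 ]
R1 := R1 − R3
  [ 1  1  0  |  0 ]
  [ 0  1  0  |  4 ]
  [ 0  0  1  |  1 ]
R1 := R1 − R2
  [ 1  0  0  |  -4 ]
  [ 0  1  0  |   4 ]
  [ 0  0  1  |   1 ]
Reading off the last column: x = -4, y = 4, z = 1.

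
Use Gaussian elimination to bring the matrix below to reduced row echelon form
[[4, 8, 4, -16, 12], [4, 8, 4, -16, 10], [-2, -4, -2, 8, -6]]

[[1, 2, 1, -4, 0], [0, 0, 0, 0, 1], [0, 0, 0, 0, 0]]

R1 → 1/4·R1
R2 → R2 − 4·R1
R3 → R3 + 2·R1
R2 → -1/2·R2
R1 → R1 − 3·R2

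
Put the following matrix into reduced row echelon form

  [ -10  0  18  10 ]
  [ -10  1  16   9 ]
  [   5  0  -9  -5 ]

[[1, 0, -9/5, -1], [0, 1, -2, -1], [0, 0, 0, 0]]

R1 → -1/10·R1
  [   1  0  -9/5  -1 ]
  [ -10  1    16   9 ]
  [   5  0    -9  -5 ]
R2 → R2 + 10·R1
  [ 1  0  -9/5  -1 ]
  [ 0  1    -2  -1 ]
  [ 5  0    -9  -5 ]
R3 → R3 − 5·R1
  [ 1  0  -9/5  -1 ]
  [ 0  1    -2  -1 ]
  [ 0  0     0   0 ]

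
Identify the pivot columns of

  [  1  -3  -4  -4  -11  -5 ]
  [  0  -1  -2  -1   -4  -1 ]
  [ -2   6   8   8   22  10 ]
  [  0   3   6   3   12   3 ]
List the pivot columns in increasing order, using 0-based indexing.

R3 := R3 + 2·R1
  [ 1  -3  -4  -4  -11  -5 ]
  [ 0  -1  -2  -1   -4  -1 ]
  [ 0   0   0   0    0   0 ]
  [ 0   3   6   3   12   3 ]
R2 := -1·R2
  [ 1  -3  -4  -4  -11  -5 ]
  [ 0   1   2   1    4   1 ]
  [ 0   0   0   0    0   0 ]
  [ 0   3   6   3   12   3 ]
R4 := R4 − 3·R2
  [ 1  -3  -4  -4  -11  -5 ]
  [ 0   1   2   1    4   1 ]
  [ 0   0   0   0    0   0 ]
  [ 0   0   0   0    0   0 ]
R1 := R1 + 3·R2
  [ 1  0  2  -1  1  -2 ]
  [ 0  1  2   1  4   1 ]
  [ 0  0  0   0  0   0 ]
  [ 0  0  0   0  0   0 ]
Pivot columns are the columns containing a leading 1.

0, 1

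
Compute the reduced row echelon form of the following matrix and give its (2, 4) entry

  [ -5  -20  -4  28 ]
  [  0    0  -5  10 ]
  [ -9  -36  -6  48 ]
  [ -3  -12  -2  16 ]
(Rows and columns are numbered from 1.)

r1 ← -1/5·r1
r3 ← r3 + 9·r1
r4 ← r4 + 3·r1
r2 ← -1/5·r2
r3 ← r3 − 6/5·r2
r4 ← r4 − 2/5·r2
r1 ← r1 − 4/5·r2

-2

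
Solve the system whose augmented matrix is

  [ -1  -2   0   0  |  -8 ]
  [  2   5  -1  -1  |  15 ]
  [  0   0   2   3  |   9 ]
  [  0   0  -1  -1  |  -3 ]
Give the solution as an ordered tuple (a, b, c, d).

R1 → -1·R1
  [ 1  2   0   0  |   8 ]
  [ 2  5  -1  -1  |  15 ]
  [ 0  0   2   3  |   9 ]
  [ 0  0  -1  -1  |  -3 ]
R2 → R2 − 2·R1
  [ 1  2   0   0  |   8 ]
  [ 0  1  -1  -1  |  -1 ]
  [ 0  0   2   3  |   9 ]
  [ 0  0  -1  -1  |  -3 ]
R3 → 1/2·R3
  [ 1  2   0    0  |    8 ]
  [ 0  1  -1   -1  |   -1 ]
  [ 0  0   1  3/2  |  9/2 ]
  [ 0  0  -1   -1  |   -3 ]
R4 → R4 + R3
  [ 1  2   0    0  |    8 ]
  [ 0  1  -1   -1  |   -1 ]
  [ 0  0   1  3/2  |  9/2 ]
  [ 0  0   0  1/2  |  3/2 ]
R4 → 2·R4
  [ 1  2   0    0  |    8 ]
  [ 0  1  -1   -1  |   -1 ]
  [ 0  0   1  3/2  |  9/2 ]
  [ 0  0   0    1  |    3 ]
R3 → R3 − 3/2·R4
  [ 1  2   0   0  |   8 ]
  [ 0  1  -1  -1  |  -1 ]
  [ 0  0   1   0  |   0 ]
  [ 0  0   0   1  |   3 ]
R2 → R2 + R4
  [ 1  2   0  0  |  8 ]
  [ 0  1  -1  0  |  2 ]
  [ 0  0   1  0  |  0 ]
  [ 0  0   0  1  |  3 ]
R2 → R2 + R3
  [ 1  2  0  0  |  8 ]
  [ 0  1  0  0  |  2 ]
  [ 0  0  1  0  |  0 ]
  [ 0  0  0  1  |  3 ]
R1 → R1 − 2·R2
  [ 1  0  0  0  |  4 ]
  [ 0  1  0  0  |  2 ]
  [ 0  0  1  0  |  0 ]
  [ 0  0  0  1  |  3 ]
Reading off the last column: a = 4, b = 2, c = 0, d = 3.

(4, 2, 0, 3)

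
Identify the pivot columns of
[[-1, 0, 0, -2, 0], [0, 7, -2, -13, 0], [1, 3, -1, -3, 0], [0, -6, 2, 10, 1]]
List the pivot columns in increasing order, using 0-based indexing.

0, 1, 2, 4

Multiply r1 by -1.
  [ 1   0   0    2  0 ]
  [ 0   7  -2  -13  0 ]
  [ 1   3  -1   -3  0 ]
  [ 0  -6   2   10  1 ]
Subtract r1 from r3.
  [ 1   0   0    2  0 ]
  [ 0   7  -2  -13  0 ]
  [ 0   3  -1   -5  0 ]
  [ 0  -6   2   10  1 ]
Multiply r2 by 1/7.
  [ 1   0     0      2  0 ]
  [ 0   1  -2/7  -13/7  0 ]
  [ 0   3    -1     -5  0 ]
  [ 0  -6     2     10  1 ]
Subtract 3 times r2 from r3.
  [ 1   0     0      2  0 ]
  [ 0   1  -2/7  -13/7  0 ]
  [ 0   0  -1/7    4/7  0 ]
  [ 0  -6     2     10  1 ]
Add 6 times r2 to r4.
  [ 1  0     0      2  0 ]
  [ 0  1  -2/7  -13/7  0 ]
  [ 0  0  -1/7    4/7  0 ]
  [ 0  0   2/7   -8/7  1 ]
Multiply r3 by -7.
  [ 1  0     0      2  0 ]
  [ 0  1  -2/7  -13/7  0 ]
  [ 0  0     1     -4  0 ]
  [ 0  0   2/7   -8/7  1 ]
Subtract 2/7 times r3 from r4.
  [ 1  0     0      2  0 ]
  [ 0  1  -2/7  -13/7  0 ]
  [ 0  0     1     -4  0 ]
  [ 0  0     0      0  1 ]
Add 2/7 times r3 to r2.
  [ 1  0  0   2  0 ]
  [ 0  1  0  -3  0 ]
  [ 0  0  1  -4  0 ]
  [ 0  0  0   0  1 ]
Pivot columns are the columns containing a leading 1.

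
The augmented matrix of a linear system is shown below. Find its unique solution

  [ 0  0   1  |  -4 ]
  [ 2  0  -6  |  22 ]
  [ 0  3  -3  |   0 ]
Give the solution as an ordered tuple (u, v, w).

(-1, -4, -4)

ρ1 ↔ ρ2
ρ1 → 1/2·ρ1
ρ2 ↔ ρ3
ρ2 → 1/3·ρ2
ρ2 → ρ2 + ρ3
ρ1 → ρ1 + 3·ρ3
Reading off the last column: u = -1, v = -4, w = -4.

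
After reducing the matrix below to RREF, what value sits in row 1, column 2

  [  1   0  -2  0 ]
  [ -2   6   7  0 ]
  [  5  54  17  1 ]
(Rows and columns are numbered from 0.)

ρ2 -> ρ2 + 2·ρ1
  [ 1   0  -2  0 ]
  [ 0   6   3  0 ]
  [ 5  54  17  1 ]
ρ3 -> ρ3 − 5·ρ1
  [ 1   0  -2  0 ]
  [ 0   6   3  0 ]
  [ 0  54  27  1 ]
ρ2 -> 1/6·ρ2
  [ 1   0   -2  0 ]
  [ 0   1  1/2  0 ]
  [ 0  54   27  1 ]
ρ3 -> ρ3 − 54·ρ2
  [ 1  0   -2  0 ]
  [ 0  1  1/2  0 ]
  [ 0  0    0  1 ]

1/2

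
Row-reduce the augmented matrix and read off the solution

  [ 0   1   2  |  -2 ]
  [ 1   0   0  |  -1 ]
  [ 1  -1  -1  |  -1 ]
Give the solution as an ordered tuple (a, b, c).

ρ1 ↔ ρ2
  [ 1   0   0  |  -1 ]
  [ 0   1   2  |  -2 ]
  [ 1  -1  -1  |  -1 ]
ρ3 → ρ3 − ρ1
  [ 1   0   0  |  -1 ]
  [ 0   1   2  |  -2 ]
  [ 0  -1  -1  |   0 ]
ρ3 → ρ3 + ρ2
  [ 1  0  0  |  -1 ]
  [ 0  1  2  |  -2 ]
  [ 0  0  1  |  -2 ]
ρ2 → ρ2 − 2·ρ3
  [ 1  0  0  |  -1 ]
  [ 0  1  0  |   2 ]
  [ 0  0  1  |  -2 ]
Reading off the last column: a = -1, b = 2, c = -2.

(-1, 2, -2)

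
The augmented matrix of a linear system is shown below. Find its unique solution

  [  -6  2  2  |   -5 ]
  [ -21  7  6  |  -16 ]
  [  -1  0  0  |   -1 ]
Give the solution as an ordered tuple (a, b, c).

r1 ← -1/6·r1
  [   1  -1/3  -1/3  |  5/6 ]
  [ -21     7     6  |  -16 ]
  [  -1     0     0  |   -1 ]
r2 ← r2 + 21·r1
  [  1  -1/3  -1/3  |  5/6 ]
  [  0     0    -1  |  3/2 ]
  [ -1     0     0  |   -1 ]
r3 ← r3 + r1
  [ 1  -1/3  -1/3  |   5/6 ]
  [ 0     0    -1  |   3/2 ]
  [ 0  -1/3  -1/3  |  -1/6 ]
r2 ↔ r3
  [ 1  -1/3  -1/3  |   5/6 ]
  [ 0  -1/3  -1/3  |  -1/6 ]
  [ 0     0    -1  |   3/2 ]
r2 ← -3·r2
  [ 1  -1/3  -1/3  |  5/6 ]
  [ 0     1     1  |  1/2 ]
  [ 0     0    -1  |  3/2 ]
r3 ← -1·r3
  [ 1  -1/3  -1/3  |   5/6 ]
  [ 0     1     1  |   1/2 ]
  [ 0     0     1  |  -3/2 ]
r2 ← r2 − r3
  [ 1  -1/3  -1/3  |   5/6 ]
  [ 0     1     0  |     2 ]
  [ 0     0     1  |  -3/2 ]
r1 ← r1 + 1/3·r3
  [ 1  -1/3  0  |   1/3 ]
  [ 0     1  0  |     2 ]
  [ 0     0  1  |  -3/2 ]
r1 ← r1 + 1/3·r2
  [ 1  0  0  |     1 ]
  [ 0  1  0  |     2 ]
  [ 0  0  1  |  -3/2 ]
Reading off the last column: a = 1, b = 2, c = -3/2.

(1, 2, -3/2)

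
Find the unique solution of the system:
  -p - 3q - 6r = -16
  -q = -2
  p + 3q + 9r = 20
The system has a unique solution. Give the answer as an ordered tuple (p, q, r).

Form the augmented matrix and row-reduce:
  [ -1  -3  -6  |  -16 ]
  [  0  -1   0  |   -2 ]
  [  1   3   9  |   20 ]
ρ1 := -1·ρ1
  [ 1   3  6  |  16 ]
  [ 0  -1  0  |  -2 ]
  [ 1   3  9  |  20 ]
ρ3 := ρ3 − ρ1
  [ 1   3  6  |  16 ]
  [ 0  -1  0  |  -2 ]
  [ 0   0  3  |   4 ]
ρ2 := -1·ρ2
  [ 1  3  6  |  16 ]
  [ 0  1  0  |   2 ]
  [ 0  0  3  |   4 ]
ρ3 := 1/3·ρ3
  [ 1  3  6  |   16 ]
  [ 0  1  0  |    2 ]
  [ 0  0  1  |  4/3 ]
ρ1 := ρ1 − 6·ρ3
  [ 1  3  0  |    8 ]
  [ 0  1  0  |    2 ]
  [ 0  0  1  |  4/3 ]
ρ1 := ρ1 − 3·ρ2
  [ 1  0  0  |    2 ]
  [ 0  1  0  |    2 ]
  [ 0  0  1  |  4/3 ]
Reading off the last column: p = 2, q = 2, r = 4/3.

(2, 2, 4/3)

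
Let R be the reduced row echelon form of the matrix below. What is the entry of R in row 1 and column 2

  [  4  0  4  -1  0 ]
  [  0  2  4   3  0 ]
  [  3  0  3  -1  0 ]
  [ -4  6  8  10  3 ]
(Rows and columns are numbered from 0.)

2

R1 := 1/4·R1
  [  1  0  1  -1/4  0 ]
  [  0  2  4     3  0 ]
  [  3  0  3    -1  0 ]
  [ -4  6  8    10  3 ]
R3 := R3 − 3·R1
  [  1  0  1  -1/4  0 ]
  [  0  2  4     3  0 ]
  [  0  0  0  -1/4  0 ]
  [ -4  6  8    10  3 ]
R4 := R4 + 4·R1
  [ 1  0   1  -1/4  0 ]
  [ 0  2   4     3  0 ]
  [ 0  0   0  -1/4  0 ]
  [ 0  6  12     9  3 ]
R2 := 1/2·R2
  [ 1  0   1  -1/4  0 ]
  [ 0  1   2   3/2  0 ]
  [ 0  0   0  -1/4  0 ]
  [ 0  6  12     9  3 ]
R4 := R4 − 6·R2
  [ 1  0  1  -1/4  0 ]
  [ 0  1  2   3/2  0 ]
  [ 0  0  0  -1/4  0 ]
  [ 0  0  0     0  3 ]
R3 := -4·R3
  [ 1  0  1  -1/4  0 ]
  [ 0  1  2   3/2  0 ]
  [ 0  0  0     1  0 ]
  [ 0  0  0     0  3 ]
R4 := 1/3·R4
  [ 1  0  1  -1/4  0 ]
  [ 0  1  2   3/2  0 ]
  [ 0  0  0     1  0 ]
  [ 0  0  0     0  1 ]
R2 := R2 − 3/2·R3
  [ 1  0  1  -1/4  0 ]
  [ 0  1  2     0  0 ]
  [ 0  0  0     1  0 ]
  [ 0  0  0     0  1 ]
R1 := R1 + 1/4·R3
  [ 1  0  1  0  0 ]
  [ 0  1  2  0  0 ]
  [ 0  0  0  1  0 ]
  [ 0  0  0  0  1 ]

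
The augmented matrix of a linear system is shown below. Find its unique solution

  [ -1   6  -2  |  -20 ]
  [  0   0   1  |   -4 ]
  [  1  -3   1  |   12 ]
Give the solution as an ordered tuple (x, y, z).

(4, -4, -4)

R1 := -1·R1
  [ 1  -6  2  |  20 ]
  [ 0   0  1  |  -4 ]
  [ 1  -3  1  |  12 ]
R3 := R3 − R1
  [ 1  -6   2  |  20 ]
  [ 0   0   1  |  -4 ]
  [ 0   3  -1  |  -8 ]
R2 <=> R3
  [ 1  -6   2  |  20 ]
  [ 0   3  -1  |  -8 ]
  [ 0   0   1  |  -4 ]
R2 := 1/3·R2
  [ 1  -6     2  |    20 ]
  [ 0   1  -1/3  |  -8/3 ]
  [ 0   0     1  |    -4 ]
R2 := R2 + 1/3·R3
  [ 1  -6  2  |  20 ]
  [ 0   1  0  |  -4 ]
  [ 0   0  1  |  -4 ]
R1 := R1 − 2·R3
  [ 1  -6  0  |  28 ]
  [ 0   1  0  |  -4 ]
  [ 0   0  1  |  -4 ]
R1 := R1 + 6·R2
  [ 1  0  0  |   4 ]
  [ 0  1  0  |  -4 ]
  [ 0  0  1  |  -4 ]
Reading off the last column: x = 4, y = -4, z = -4.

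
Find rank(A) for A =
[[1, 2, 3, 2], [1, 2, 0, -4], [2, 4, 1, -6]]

rank = 2

R2 := R2 − R1
R3 := R3 − 2·R1
R2 := -1/3·R2
R3 := R3 + 5·R2
R1 := R1 − 3·R2
The reduced form has 2 nonzero rows.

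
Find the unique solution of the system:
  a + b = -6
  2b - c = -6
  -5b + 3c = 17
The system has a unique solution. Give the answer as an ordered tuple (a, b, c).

Form the augmented matrix and row-reduce:
  [ 1   1   0  |  -6 ]
  [ 0   2  -1  |  -6 ]
  [ 0  -5   3  |  17 ]
Multiply R2 by 1/2.
  [ 1   1     0  |  -6 ]
  [ 0   1  -1/2  |  -3 ]
  [ 0  -5     3  |  17 ]
Add 5 times R2 to R3.
  [ 1  1     0  |  -6 ]
  [ 0  1  -1/2  |  -3 ]
  [ 0  0   1/2  |   2 ]
Multiply R3 by 2.
  [ 1  1     0  |  -6 ]
  [ 0  1  -1/2  |  -3 ]
  [ 0  0     1  |   4 ]
Add 1/2 times R3 to R2.
  [ 1  1  0  |  -6 ]
  [ 0  1  0  |  -1 ]
  [ 0  0  1  |   4 ]
Subtract R2 from R1.
  [ 1  0  0  |  -5 ]
  [ 0  1  0  |  -1 ]
  [ 0  0  1  |   4 ]
Reading off the last column: a = -5, b = -1, c = 4.

(-5, -1, 4)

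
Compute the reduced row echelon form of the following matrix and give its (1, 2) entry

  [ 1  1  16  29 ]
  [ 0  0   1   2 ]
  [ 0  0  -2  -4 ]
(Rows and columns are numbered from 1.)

R3 ← R3 + 2·R2
R1 ← R1 − 16·R2

1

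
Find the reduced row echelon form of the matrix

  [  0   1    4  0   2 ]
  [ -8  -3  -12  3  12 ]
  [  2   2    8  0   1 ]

[[1, 0, 0, 0, -3/2], [0, 1, 4, 0, 2], [0, 0, 0, 1, 2]]

Swap r1 and r2.
  [ -8  -3  -12  3  12 ]
  [  0   1    4  0   2 ]
  [  2   2    8  0   1 ]
Multiply r1 by -1/8.
  [ 1  3/8  3/2  -3/8  -3/2 ]
  [ 0    1    4     0     2 ]
  [ 2    2    8     0     1 ]
Subtract 2 times r1 from r3.
  [ 1  3/8  3/2  -3/8  -3/2 ]
  [ 0    1    4     0     2 ]
  [ 0  5/4    5   3/4     4 ]
Subtract 5/4 times r2 from r3.
  [ 1  3/8  3/2  -3/8  -3/2 ]
  [ 0    1    4     0     2 ]
  [ 0    0    0   3/4   3/2 ]
Multiply r3 by 4/3.
  [ 1  3/8  3/2  -3/8  -3/2 ]
  [ 0    1    4     0     2 ]
  [ 0    0    0     1     2 ]
Add 3/8 times r3 to r1.
  [ 1  3/8  3/2  0  -3/4 ]
  [ 0    1    4  0     2 ]
  [ 0    0    0  1     2 ]
Subtract 3/8 times r2 from r1.
  [ 1  0  0  0  -3/2 ]
  [ 0  1  4  0     2 ]
  [ 0  0  0  1     2 ]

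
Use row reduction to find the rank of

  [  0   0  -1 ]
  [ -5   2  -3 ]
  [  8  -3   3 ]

rank = 3

R1 <-> R2
R1 → -1/5·R1
R3 → R3 − 8·R1
R2 <-> R3
R2 → 5·R2
R3 → -1·R3
R2 → R2 + 9·R3
R1 → R1 − 3/5·R3
R1 → R1 + 2/5·R2
The reduced form has 3 nonzero rows.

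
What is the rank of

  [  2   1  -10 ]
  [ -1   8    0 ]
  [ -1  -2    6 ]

R1 -> 1/2·R1
  [  1  1/2  -5 ]
  [ -1    8   0 ]
  [ -1   -2   6 ]
R2 -> R2 + R1
  [  1   1/2  -5 ]
  [  0  17/2  -5 ]
  [ -1    -2   6 ]
R3 -> R3 + R1
  [ 1   1/2  -5 ]
  [ 0  17/2  -5 ]
  [ 0  -3/2   1 ]
R2 -> 2/17·R2
  [ 1   1/2      -5 ]
  [ 0     1  -10/17 ]
  [ 0  -3/2       1 ]
R3 -> R3 + 3/2·R2
  [ 1  1/2      -5 ]
  [ 0    1  -10/17 ]
  [ 0    0    2/17 ]
R3 -> 17/2·R3
  [ 1  1/2      -5 ]
  [ 0    1  -10/17 ]
  [ 0    0       1 ]
R2 -> R2 + 10/17·R3
  [ 1  1/2  -5 ]
  [ 0    1   0 ]
  [ 0    0   1 ]
R1 -> R1 + 5·R3
  [ 1  1/2  0 ]
  [ 0    1  0 ]
  [ 0    0  1 ]
R1 -> R1 − 1/2·R2
  [ 1  0  0 ]
  [ 0  1  0 ]
  [ 0  0  1 ]
The reduced form has 3 nonzero rows.

rank = 3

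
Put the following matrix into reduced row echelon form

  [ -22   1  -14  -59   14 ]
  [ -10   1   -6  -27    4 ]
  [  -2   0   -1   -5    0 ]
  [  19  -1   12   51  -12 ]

R1 ← -1/22·R1
  [   1  -1/22  7/11  59/22  -7/11 ]
  [ -10      1    -6    -27      4 ]
  [  -2      0    -1     -5      0 ]
  [  19     -1    12     51    -12 ]
R2 ← R2 + 10·R1
  [  1  -1/22  7/11  59/22   -7/11 ]
  [  0   6/11  4/11  -2/11  -26/11 ]
  [ -2      0    -1     -5       0 ]
  [ 19     -1    12     51     -12 ]
R3 ← R3 + 2·R1
  [  1  -1/22  7/11  59/22   -7/11 ]
  [  0   6/11  4/11  -2/11  -26/11 ]
  [  0  -1/11  3/11   4/11  -14/11 ]
  [ 19     -1    12     51     -12 ]
R4 ← R4 − 19·R1
  [ 1  -1/22   7/11  59/22   -7/11 ]
  [ 0   6/11   4/11  -2/11  -26/11 ]
  [ 0  -1/11   3/11   4/11  -14/11 ]
  [ 0  -3/22  -1/11   1/22    1/11 ]
R2 ← 11/6·R2
  [ 1  -1/22   7/11  59/22   -7/11 ]
  [ 0      1    2/3   -1/3   -13/3 ]
  [ 0  -1/11   3/11   4/11  -14/11 ]
  [ 0  -3/22  -1/11   1/22    1/11 ]
R3 ← R3 + 1/11·R2
  [ 1  -1/22   7/11  59/22  -7/11 ]
  [ 0      1    2/3   -1/3  -13/3 ]
  [ 0      0    1/3    1/3   -5/3 ]
  [ 0  -3/22  -1/11   1/22   1/11 ]
R4 ← R4 + 3/22·R2
  [ 1  -1/22  7/11  59/22  -7/11 ]
  [ 0      1   2/3   -1/3  -13/3 ]
  [ 0      0   1/3    1/3   -5/3 ]
  [ 0      0     0      0   -1/2 ]
R3 ← 3·R3
  [ 1  -1/22  7/11  59/22  -7/11 ]
  [ 0      1   2/3   -1/3  -13/3 ]
  [ 0      0     1      1     -5 ]
  [ 0      0     0      0   -1/2 ]
R4 ← -2·R4
  [ 1  -1/22  7/11  59/22  -7/11 ]
  [ 0      1   2/3   -1/3  -13/3 ]
  [ 0      0     1      1     -5 ]
  [ 0      0     0      0      1 ]
R3 ← R3 + 5·R4
  [ 1  -1/22  7/11  59/22  -7/11 ]
  [ 0      1   2/3   -1/3  -13/3 ]
  [ 0      0     1      1      0 ]
  [ 0      0     0      0      1 ]
R2 ← R2 + 13/3·R4
  [ 1  -1/22  7/11  59/22  -7/11 ]
  [ 0      1   2/3   -1/3      0 ]
  [ 0      0     1      1      0 ]
  [ 0      0     0      0      1 ]
R1 ← R1 + 7/11·R4
  [ 1  -1/22  7/11  59/22  0 ]
  [ 0      1   2/3   -1/3  0 ]
  [ 0      0     1      1  0 ]
  [ 0      0     0      0  1 ]
R2 ← R2 − 2/3·R3
  [ 1  -1/22  7/11  59/22  0 ]
  [ 0      1     0     -1  0 ]
  [ 0      0     1      1  0 ]
  [ 0      0     0      0  1 ]
R1 ← R1 − 7/11·R3
  [ 1  -1/22  0  45/22  0 ]
  [ 0      1  0     -1  0 ]
  [ 0      0  1      1  0 ]
  [ 0      0  0      0  1 ]
R1 ← R1 + 1/22·R2
  [ 1  0  0   2  0 ]
  [ 0  1  0  -1  0 ]
  [ 0  0  1   1  0 ]
  [ 0  0  0   0  1 ]

[[1, 0, 0, 2, 0], [0, 1, 0, -1, 0], [0, 0, 1, 1, 0], [0, 0, 0, 0, 1]]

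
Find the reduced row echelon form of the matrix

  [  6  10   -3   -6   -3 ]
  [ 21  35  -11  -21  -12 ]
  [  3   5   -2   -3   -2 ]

[[1, 5/3, 0, -1, 0], [0, 0, 1, 0, 0], [0, 0, 0, 0, 1]]

R1 -> 1/6·R1
  [  1  5/3  -1/2   -1  -1/2 ]
  [ 21   35   -11  -21   -12 ]
  [  3    5    -2   -3    -2 ]
R2 -> R2 − 21·R1
  [ 1  5/3  -1/2  -1  -1/2 ]
  [ 0    0  -1/2   0  -3/2 ]
  [ 3    5    -2  -3    -2 ]
R3 -> R3 − 3·R1
  [ 1  5/3  -1/2  -1  -1/2 ]
  [ 0    0  -1/2   0  -3/2 ]
  [ 0    0  -1/2   0  -1/2 ]
R2 -> -2·R2
  [ 1  5/3  -1/2  -1  -1/2 ]
  [ 0    0     1   0     3 ]
  [ 0    0  -1/2   0  -1/2 ]
R3 -> R3 + 1/2·R2
  [ 1  5/3  -1/2  -1  -1/2 ]
  [ 0    0     1   0     3 ]
  [ 0    0     0   0     1 ]
R2 -> R2 − 3·R3
  [ 1  5/3  -1/2  -1  -1/2 ]
  [ 0    0     1   0     0 ]
  [ 0    0     0   0     1 ]
R1 -> R1 + 1/2·R3
  [ 1  5/3  -1/2  -1  0 ]
  [ 0    0     1   0  0 ]
  [ 0    0     0   0  1 ]
R1 -> R1 + 1/2·R2
  [ 1  5/3  0  -1  0 ]
  [ 0    0  1   0  0 ]
  [ 0    0  0   0  1 ]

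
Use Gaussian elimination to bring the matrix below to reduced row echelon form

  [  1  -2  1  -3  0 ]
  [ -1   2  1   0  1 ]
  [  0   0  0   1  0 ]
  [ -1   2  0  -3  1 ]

[[1, -2, 0, 0, 0], [0, 0, 1, 0, 0], [0, 0, 0, 1, 0], [0, 0, 0, 0, 1]]

ρ2 -> ρ2 + ρ1
  [  1  -2  1  -3  0 ]
  [  0   0  2  -3  1 ]
  [  0   0  0   1  0 ]
  [ -1   2  0  -3  1 ]
ρ4 -> ρ4 + ρ1
  [ 1  -2  1  -3  0 ]
  [ 0   0  2  -3  1 ]
  [ 0   0  0   1  0 ]
  [ 0   0  1  -6  1 ]
ρ2 -> 1/2·ρ2
  [ 1  -2  1    -3    0 ]
  [ 0   0  1  -3/2  1/2 ]
  [ 0   0  0     1    0 ]
  [ 0   0  1    -6    1 ]
ρ4 -> ρ4 − ρ2
  [ 1  -2  1    -3    0 ]
  [ 0   0  1  -3/2  1/2 ]
  [ 0   0  0     1    0 ]
  [ 0   0  0  -9/2  1/2 ]
ρ4 -> ρ4 + 9/2·ρ3
  [ 1  -2  1    -3    0 ]
  [ 0   0  1  -3/2  1/2 ]
  [ 0   0  0     1    0 ]
  [ 0   0  0     0  1/2 ]
ρ4 -> 2·ρ4
  [ 1  -2  1    -3    0 ]
  [ 0   0  1  -3/2  1/2 ]
  [ 0   0  0     1    0 ]
  [ 0   0  0     0    1 ]
ρ2 -> ρ2 − 1/2·ρ4
  [ 1  -2  1    -3  0 ]
  [ 0   0  1  -3/2  0 ]
  [ 0   0  0     1  0 ]
  [ 0   0  0     0  1 ]
ρ2 -> ρ2 + 3/2·ρ3
  [ 1  -2  1  -3  0 ]
  [ 0   0  1   0  0 ]
  [ 0   0  0   1  0 ]
  [ 0   0  0   0  1 ]
ρ1 -> ρ1 + 3·ρ3
  [ 1  -2  1  0  0 ]
  [ 0   0  1  0  0 ]
  [ 0   0  0  1  0 ]
  [ 0   0  0  0  1 ]
ρ1 -> ρ1 − ρ2
  [ 1  -2  0  0  0 ]
  [ 0   0  1  0  0 ]
  [ 0   0  0  1  0 ]
  [ 0   0  0  0  1 ]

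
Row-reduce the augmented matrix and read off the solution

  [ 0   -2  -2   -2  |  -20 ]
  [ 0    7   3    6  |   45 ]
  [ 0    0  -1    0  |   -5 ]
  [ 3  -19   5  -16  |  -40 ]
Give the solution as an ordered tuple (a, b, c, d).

R1 <=> R4
  [ 3  -19   5  -16  |  -40 ]
  [ 0    7   3    6  |   45 ]
  [ 0    0  -1    0  |   -5 ]
  [ 0   -2  -2   -2  |  -20 ]
R1 → 1/3·R1
  [ 1  -19/3  5/3  -16/3  |  -40/3 ]
  [ 0      7    3      6  |     45 ]
  [ 0      0   -1      0  |     -5 ]
  [ 0     -2   -2     -2  |    -20 ]
R2 → 1/7·R2
  [ 1  -19/3  5/3  -16/3  |  -40/3 ]
  [ 0      1  3/7    6/7  |   45/7 ]
  [ 0      0   -1      0  |     -5 ]
  [ 0     -2   -2     -2  |    -20 ]
R4 → R4 + 2·R2
  [ 1  -19/3   5/3  -16/3  |  -40/3 ]
  [ 0      1   3/7    6/7  |   45/7 ]
  [ 0      0    -1      0  |     -5 ]
  [ 0      0  -8/7   -2/7  |  -50/7 ]
R3 → -1·R3
  [ 1  -19/3   5/3  -16/3  |  -40/3 ]
  [ 0      1   3/7    6/7  |   45/7 ]
  [ 0      0     1      0  |      5 ]
  [ 0      0  -8/7   -2/7  |  -50/7 ]
R4 → R4 + 8/7·R3
  [ 1  -19/3  5/3  -16/3  |  -40/3 ]
  [ 0      1  3/7    6/7  |   45/7 ]
  [ 0      0    1      0  |      5 ]
  [ 0      0    0   -2/7  |  -10/7 ]
R4 → -7/2·R4
  [ 1  -19/3  5/3  -16/3  |  -40/3 ]
  [ 0      1  3/7    6/7  |   45/7 ]
  [ 0      0    1      0  |      5 ]
  [ 0      0    0      1  |      5 ]
R2 → R2 − 6/7·R4
  [ 1  -19/3  5/3  -16/3  |  -40/3 ]
  [ 0      1  3/7      0  |   15/7 ]
  [ 0      0    1      0  |      5 ]
  [ 0      0    0      1  |      5 ]
R1 → R1 + 16/3·R4
  [ 1  -19/3  5/3  0  |  40/3 ]
  [ 0      1  3/7  0  |  15/7 ]
  [ 0      0    1  0  |     5 ]
  [ 0      0    0  1  |     5 ]
R2 → R2 − 3/7·R3
  [ 1  -19/3  5/3  0  |  40/3 ]
  [ 0      1    0  0  |     0 ]
  [ 0      0    1  0  |     5 ]
  [ 0      0    0  1  |     5 ]
R1 → R1 − 5/3·R3
  [ 1  -19/3  0  0  |  5 ]
  [ 0      1  0  0  |  0 ]
  [ 0      0  1  0  |  5 ]
  [ 0      0  0  1  |  5 ]
R1 → R1 + 19/3·R2
  [ 1  0  0  0  |  5 ]
  [ 0  1  0  0  |  0 ]
  [ 0  0  1  0  |  5 ]
  [ 0  0  0  1  |  5 ]
Reading off the last column: a = 5, b = 0, c = 5, d = 5.

(5, 0, 5, 5)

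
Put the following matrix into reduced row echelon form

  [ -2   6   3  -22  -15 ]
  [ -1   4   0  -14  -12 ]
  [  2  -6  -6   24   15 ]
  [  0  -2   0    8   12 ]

R1 ← -1/2·R1
R2 ← R2 + R1
R3 ← R3 − 2·R1
R4 ← R4 + 2·R2
R3 ← -1/3·R3
R4 ← R4 + 3·R3
R4 ← 1/3·R4
R2 ← R2 + 9/2·R4
R1 ← R1 − 15/2·R4
R2 ← R2 + 3/2·R3
R1 ← R1 + 3/2·R3
R1 ← R1 + 3·R2

[[1, 0, 0, -2, 0], [0, 1, 0, -4, 0], [0, 0, 1, -2/3, 0], [0, 0, 0, 0, 1]]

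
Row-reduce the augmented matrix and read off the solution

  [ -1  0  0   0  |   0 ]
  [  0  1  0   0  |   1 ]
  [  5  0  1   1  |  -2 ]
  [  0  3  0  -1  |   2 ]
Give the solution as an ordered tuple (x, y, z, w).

R1 -> -1·R1
R3 -> R3 − 5·R1
R4 -> R4 − 3·R2
R4 -> -1·R4
R3 -> R3 − R4
Reading off the last column: x = 0, y = 1, z = -3, w = 1.

(0, 1, -3, 1)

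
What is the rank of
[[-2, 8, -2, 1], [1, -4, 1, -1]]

rank = 2

ρ1 → -1/2·ρ1
  [ 1  -4  1  -1/2 ]
  [ 1  -4  1    -1 ]
ρ2 → ρ2 − ρ1
  [ 1  -4  1  -1/2 ]
  [ 0   0  0  -1/2 ]
ρ2 → -2·ρ2
  [ 1  -4  1  -1/2 ]
  [ 0   0  0     1 ]
ρ1 → ρ1 + 1/2·ρ2
  [ 1  -4  1  0 ]
  [ 0   0  0  1 ]
The reduced form has 2 nonzero rows.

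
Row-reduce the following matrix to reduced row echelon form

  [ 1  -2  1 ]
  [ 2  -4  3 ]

ρ2 -> ρ2 − 2·ρ1
  [ 1  -2  1 ]
  [ 0   0  1 ]
ρ1 -> ρ1 − ρ2
  [ 1  -2  0 ]
  [ 0   0  1 ]

[[1, -2, 0], [0, 0, 1]]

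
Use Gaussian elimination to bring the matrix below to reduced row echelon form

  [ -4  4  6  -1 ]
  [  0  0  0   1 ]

Multiply r1 by -1/4.
  [ 1  -1  -3/2  1/4 ]
  [ 0   0     0    1 ]
Subtract 1/4 times r2 from r1.
  [ 1  -1  -3/2  0 ]
  [ 0   0     0  1 ]

[[1, -1, -3/2, 0], [0, 0, 0, 1]]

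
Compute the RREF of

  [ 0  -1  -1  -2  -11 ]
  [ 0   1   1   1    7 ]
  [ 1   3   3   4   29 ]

[[1, 0, 0, 0, 4], [0, 1, 1, 0, 3], [0, 0, 0, 1, 4]]

R1 <-> R3
R3 ← R3 + R2
R3 ← -1·R3
R2 ← R2 − R3
R1 ← R1 − 4·R3
R1 ← R1 − 3·R2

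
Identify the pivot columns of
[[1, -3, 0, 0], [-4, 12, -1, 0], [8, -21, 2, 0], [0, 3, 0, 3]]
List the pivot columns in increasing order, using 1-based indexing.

1, 2, 3, 4

R2 ← R2 + 4·R1
  [ 1   -3   0  0 ]
  [ 0    0  -1  0 ]
  [ 8  -21   2  0 ]
  [ 0    3   0  3 ]
R3 ← R3 − 8·R1
  [ 1  -3   0  0 ]
  [ 0   0  -1  0 ]
  [ 0   3   2  0 ]
  [ 0   3   0  3 ]
R2 <-> R3
  [ 1  -3   0  0 ]
  [ 0   3   2  0 ]
  [ 0   0  -1  0 ]
  [ 0   3   0  3 ]
R2 ← 1/3·R2
  [ 1  -3    0  0 ]
  [ 0   1  2/3  0 ]
  [ 0   0   -1  0 ]
  [ 0   3    0  3 ]
R4 ← R4 − 3·R2
  [ 1  -3    0  0 ]
  [ 0   1  2/3  0 ]
  [ 0   0   -1  0 ]
  [ 0   0   -2  3 ]
R3 ← -1·R3
  [ 1  -3    0  0 ]
  [ 0   1  2/3  0 ]
  [ 0   0    1  0 ]
  [ 0   0   -2  3 ]
R4 ← R4 + 2·R3
  [ 1  -3    0  0 ]
  [ 0   1  2/3  0 ]
  [ 0   0    1  0 ]
  [ 0   0    0  3 ]
R4 ← 1/3·R4
  [ 1  -3    0  0 ]
  [ 0   1  2/3  0 ]
  [ 0   0    1  0 ]
  [ 0   0    0  1 ]
R2 ← R2 − 2/3·R3
  [ 1  -3  0  0 ]
  [ 0   1  0  0 ]
  [ 0   0  1  0 ]
  [ 0   0  0  1 ]
R1 ← R1 + 3·R2
  [ 1  0  0  0 ]
  [ 0  1  0  0 ]
  [ 0  0  1  0 ]
  [ 0  0  0  1 ]
Pivot columns are the columns containing a leading 1.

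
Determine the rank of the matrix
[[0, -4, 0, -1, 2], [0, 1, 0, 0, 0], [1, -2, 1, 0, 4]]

R1 <=> R3
  [ 1  -2  1   0  4 ]
  [ 0   1  0   0  0 ]
  [ 0  -4  0  -1  2 ]
R3 -> R3 + 4·R2
  [ 1  -2  1   0  4 ]
  [ 0   1  0   0  0 ]
  [ 0   0  0  -1  2 ]
R3 -> -1·R3
  [ 1  -2  1  0   4 ]
  [ 0   1  0  0   0 ]
  [ 0   0  0  1  -2 ]
R1 -> R1 + 2·R2
  [ 1  0  1  0   4 ]
  [ 0  1  0  0   0 ]
  [ 0  0  0  1  -2 ]
The reduced form has 3 nonzero rows.

rank = 3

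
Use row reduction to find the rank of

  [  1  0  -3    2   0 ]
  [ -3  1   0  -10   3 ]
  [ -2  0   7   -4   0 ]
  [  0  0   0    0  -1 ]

rank = 4

R2 → R2 + 3·R1
R3 → R3 + 2·R1
R4 → -1·R4
R2 → R2 − 3·R4
R2 → R2 + 9·R3
R1 → R1 + 3·R3
The reduced form has 4 nonzero rows.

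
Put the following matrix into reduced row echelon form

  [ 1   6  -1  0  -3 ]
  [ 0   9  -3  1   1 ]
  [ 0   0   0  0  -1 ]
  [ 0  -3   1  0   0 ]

R2 -> 1/9·R2
  [ 1   6    -1    0   -3 ]
  [ 0   1  -1/3  1/9  1/9 ]
  [ 0   0     0    0   -1 ]
  [ 0  -3     1    0    0 ]
R4 -> R4 + 3·R2
  [ 1  6    -1    0   -3 ]
  [ 0  1  -1/3  1/9  1/9 ]
  [ 0  0     0    0   -1 ]
  [ 0  0     0  1/3  1/3 ]
R3 <-> R4
  [ 1  6    -1    0   -3 ]
  [ 0  1  -1/3  1/9  1/9 ]
  [ 0  0     0  1/3  1/3 ]
  [ 0  0     0    0   -1 ]
R3 -> 3·R3
  [ 1  6    -1    0   -3 ]
  [ 0  1  -1/3  1/9  1/9 ]
  [ 0  0     0    1    1 ]
  [ 0  0     0    0   -1 ]
R4 -> -1·R4
  [ 1  6    -1    0   -3 ]
  [ 0  1  -1/3  1/9  1/9 ]
  [ 0  0     0    1    1 ]
  [ 0  0     0    0    1 ]
R3 -> R3 − R4
  [ 1  6    -1    0   -3 ]
  [ 0  1  -1/3  1/9  1/9 ]
  [ 0  0     0    1    0 ]
  [ 0  0     0    0    1 ]
R2 -> R2 − 1/9·R4
  [ 1  6    -1    0  -3 ]
  [ 0  1  -1/3  1/9   0 ]
  [ 0  0     0    1   0 ]
  [ 0  0     0    0   1 ]
R1 -> R1 + 3·R4
  [ 1  6    -1    0  0 ]
  [ 0  1  -1/3  1/9  0 ]
  [ 0  0     0    1  0 ]
  [ 0  0     0    0  1 ]
R2 -> R2 − 1/9·R3
  [ 1  6    -1  0  0 ]
  [ 0  1  -1/3  0  0 ]
  [ 0  0     0  1  0 ]
  [ 0  0     0  0  1 ]
R1 -> R1 − 6·R2
  [ 1  0     1  0  0 ]
  [ 0  1  -1/3  0  0 ]
  [ 0  0     0  1  0 ]
  [ 0  0     0  0  1 ]

[[1, 0, 1, 0, 0], [0, 1, -1/3, 0, 0], [0, 0, 0, 1, 0], [0, 0, 0, 0, 1]]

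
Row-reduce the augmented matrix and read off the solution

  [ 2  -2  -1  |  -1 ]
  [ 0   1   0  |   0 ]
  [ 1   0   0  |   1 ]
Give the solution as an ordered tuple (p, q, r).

r1 := 1/2·r1
  [ 1  -1  -1/2  |  -1/2 ]
  [ 0   1     0  |     0 ]
  [ 1   0     0  |     1 ]
r3 := r3 − r1
  [ 1  -1  -1/2  |  -1/2 ]
  [ 0   1     0  |     0 ]
  [ 0   1   1/2  |   3/2 ]
r3 := r3 − r2
  [ 1  -1  -1/2  |  -1/2 ]
  [ 0   1     0  |     0 ]
  [ 0   0   1/2  |   3/2 ]
r3 := 2·r3
  [ 1  -1  -1/2  |  -1/2 ]
  [ 0   1     0  |     0 ]
  [ 0   0     1  |     3 ]
r1 := r1 + 1/2·r3
  [ 1  -1  0  |  1 ]
  [ 0   1  0  |  0 ]
  [ 0   0  1  |  3 ]
r1 := r1 + r2
  [ 1  0  0  |  1 ]
  [ 0  1  0  |  0 ]
  [ 0  0  1  |  3 ]
Reading off the last column: p = 1, q = 0, r = 3.

(1, 0, 3)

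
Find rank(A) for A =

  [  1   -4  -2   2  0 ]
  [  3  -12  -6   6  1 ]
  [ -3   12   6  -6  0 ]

rank = 2

R2 -> R2 − 3·R1
R3 -> R3 + 3·R1
The reduced form has 2 nonzero rows.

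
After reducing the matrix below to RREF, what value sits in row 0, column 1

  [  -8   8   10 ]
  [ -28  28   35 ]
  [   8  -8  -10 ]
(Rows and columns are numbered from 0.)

-1

r1 → -1/8·r1
  [   1  -1  -5/4 ]
  [ -28  28    35 ]
  [   8  -8   -10 ]
r2 → r2 + 28·r1
  [ 1  -1  -5/4 ]
  [ 0   0     0 ]
  [ 8  -8   -10 ]
r3 → r3 − 8·r1
  [ 1  -1  -5/4 ]
  [ 0   0     0 ]
  [ 0   0     0 ]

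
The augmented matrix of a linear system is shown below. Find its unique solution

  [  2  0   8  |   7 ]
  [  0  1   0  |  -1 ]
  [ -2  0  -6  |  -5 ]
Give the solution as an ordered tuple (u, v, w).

R1 := 1/2·R1
  [  1  0   4  |  7/2 ]
  [  0  1   0  |   -1 ]
  [ -2  0  -6  |   -5 ]
R3 := R3 + 2·R1
  [ 1  0  4  |  7/2 ]
  [ 0  1  0  |   -1 ]
  [ 0  0  2  |    2 ]
R3 := 1/2·R3
  [ 1  0  4  |  7/2 ]
  [ 0  1  0  |   -1 ]
  [ 0  0  1  |    1 ]
R1 := R1 − 4·R3
  [ 1  0  0  |  -1/2 ]
  [ 0  1  0  |    -1 ]
  [ 0  0  1  |     1 ]
Reading off the last column: u = -1/2, v = -1, w = 1.

(-1/2, -1, 1)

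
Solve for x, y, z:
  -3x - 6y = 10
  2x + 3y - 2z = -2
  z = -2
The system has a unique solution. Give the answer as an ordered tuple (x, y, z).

(-2, -2/3, -2)

Form the augmented matrix and row-reduce:
  [ -3  -6   0  |  10 ]
  [  2   3  -2  |  -2 ]
  [  0   0   1  |  -2 ]
R1 ← -1/3·R1
R2 ← R2 − 2·R1
R2 ← -1·R2
R2 ← R2 − 2·R3
R1 ← R1 − 2·R2
Reading off the last column: x = -2, y = -2/3, z = -2.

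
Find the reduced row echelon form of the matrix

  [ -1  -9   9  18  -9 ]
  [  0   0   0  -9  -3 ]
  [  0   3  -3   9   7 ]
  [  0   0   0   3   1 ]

[[1, 0, 0, 0, 3], [0, 1, -1, 0, 4/3], [0, 0, 0, 1, 1/3], [0, 0, 0, 0, 0]]

Multiply ρ1 by -1.
  [ 1  9  -9  -18   9 ]
  [ 0  0   0   -9  -3 ]
  [ 0  3  -3    9   7 ]
  [ 0  0   0    3   1 ]
Swap ρ2 and ρ3.
  [ 1  9  -9  -18   9 ]
  [ 0  3  -3    9   7 ]
  [ 0  0   0   -9  -3 ]
  [ 0  0   0    3   1 ]
Multiply ρ2 by 1/3.
  [ 1  9  -9  -18    9 ]
  [ 0  1  -1    3  7/3 ]
  [ 0  0   0   -9   -3 ]
  [ 0  0   0    3    1 ]
Multiply ρ3 by -1/9.
  [ 1  9  -9  -18    9 ]
  [ 0  1  -1    3  7/3 ]
  [ 0  0   0    1  1/3 ]
  [ 0  0   0    3    1 ]
Subtract 3 times ρ3 from ρ4.
  [ 1  9  -9  -18    9 ]
  [ 0  1  -1    3  7/3 ]
  [ 0  0   0    1  1/3 ]
  [ 0  0   0    0    0 ]
Subtract 3 times ρ3 from ρ2.
  [ 1  9  -9  -18    9 ]
  [ 0  1  -1    0  4/3 ]
  [ 0  0   0    1  1/3 ]
  [ 0  0   0    0    0 ]
Add 18 times ρ3 to ρ1.
  [ 1  9  -9  0   15 ]
  [ 0  1  -1  0  4/3 ]
  [ 0  0   0  1  1/3 ]
  [ 0  0   0  0    0 ]
Subtract 9 times ρ2 from ρ1.
  [ 1  0   0  0    3 ]
  [ 0  1  -1  0  4/3 ]
  [ 0  0   0  1  1/3 ]
  [ 0  0   0  0    0 ]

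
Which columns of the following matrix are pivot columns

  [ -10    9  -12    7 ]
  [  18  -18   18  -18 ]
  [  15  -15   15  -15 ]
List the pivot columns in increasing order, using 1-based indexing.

1, 2

Multiply R1 by -1/10.
Subtract 18 times R1 from R2.
Subtract 15 times R1 from R3.
Multiply R2 by -5/9.
Add 3/2 times R2 to R3.
Add 9/10 times R2 to R1.
Pivot columns are the columns containing a leading 1.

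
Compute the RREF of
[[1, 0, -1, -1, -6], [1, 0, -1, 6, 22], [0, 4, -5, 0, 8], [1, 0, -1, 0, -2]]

R2 → R2 − R1
  [ 1  0  -1  -1  -6 ]
  [ 0  0   0   7  28 ]
  [ 0  4  -5   0   8 ]
  [ 1  0  -1   0  -2 ]
R4 → R4 − R1
  [ 1  0  -1  -1  -6 ]
  [ 0  0   0   7  28 ]
  [ 0  4  -5   0   8 ]
  [ 0  0   0   1   4 ]
R2 <-> R3
  [ 1  0  -1  -1  -6 ]
  [ 0  4  -5   0   8 ]
  [ 0  0   0   7  28 ]
  [ 0  0   0   1   4 ]
R2 → 1/4·R2
  [ 1  0    -1  -1  -6 ]
  [ 0  1  -5/4   0   2 ]
  [ 0  0     0   7  28 ]
  [ 0  0     0   1   4 ]
R3 → 1/7·R3
  [ 1  0    -1  -1  -6 ]
  [ 0  1  -5/4   0   2 ]
  [ 0  0     0   1   4 ]
  [ 0  0     0   1   4 ]
R4 → R4 − R3
  [ 1  0    -1  -1  -6 ]
  [ 0  1  -5/4   0   2 ]
  [ 0  0     0   1   4 ]
  [ 0  0     0   0   0 ]
R1 → R1 + R3
  [ 1  0    -1  0  -2 ]
  [ 0  1  -5/4  0   2 ]
  [ 0  0     0  1   4 ]
  [ 0  0     0  0   0 ]

[[1, 0, -1, 0, -2], [0, 1, -5/4, 0, 2], [0, 0, 0, 1, 4], [0, 0, 0, 0, 0]]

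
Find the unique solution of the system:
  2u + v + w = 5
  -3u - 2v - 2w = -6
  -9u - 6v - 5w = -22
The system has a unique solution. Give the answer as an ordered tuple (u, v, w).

Form the augmented matrix and row-reduce:
  [  2   1   1  |    5 ]
  [ -3  -2  -2  |   -6 ]
  [ -9  -6  -5  |  -22 ]
r1 := 1/2·r1
  [  1  1/2  1/2  |  5/2 ]
  [ -3   -2   -2  |   -6 ]
  [ -9   -6   -5  |  -22 ]
r2 := r2 + 3·r1
  [  1   1/2   1/2  |  5/2 ]
  [  0  -1/2  -1/2  |  3/2 ]
  [ -9    -6    -5  |  -22 ]
r3 := r3 + 9·r1
  [ 1   1/2   1/2  |  5/2 ]
  [ 0  -1/2  -1/2  |  3/2 ]
  [ 0  -3/2  -1/2  |  1/2 ]
r2 := -2·r2
  [ 1   1/2   1/2  |  5/2 ]
  [ 0     1     1  |   -3 ]
  [ 0  -3/2  -1/2  |  1/2 ]
r3 := r3 + 3/2·r2
  [ 1  1/2  1/2  |  5/2 ]
  [ 0    1    1  |   -3 ]
  [ 0    0    1  |   -4 ]
r2 := r2 − r3
  [ 1  1/2  1/2  |  5/2 ]
  [ 0    1    0  |    1 ]
  [ 0    0    1  |   -4 ]
r1 := r1 − 1/2·r3
  [ 1  1/2  0  |  9/2 ]
  [ 0    1  0  |    1 ]
  [ 0    0  1  |   -4 ]
r1 := r1 − 1/2·r2
  [ 1  0  0  |   4 ]
  [ 0  1  0  |   1 ]
  [ 0  0  1  |  -4 ]
Reading off the last column: u = 4, v = 1, w = -4.

(4, 1, -4)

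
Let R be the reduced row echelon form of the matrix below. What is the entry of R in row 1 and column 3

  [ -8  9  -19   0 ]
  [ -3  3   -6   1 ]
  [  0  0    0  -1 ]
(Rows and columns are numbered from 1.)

ρ1 := -1/8·ρ1
  [  1  -9/8  19/8   0 ]
  [ -3     3    -6   1 ]
  [  0     0     0  -1 ]
ρ2 := ρ2 + 3·ρ1
  [ 1  -9/8  19/8   0 ]
  [ 0  -3/8   9/8   1 ]
  [ 0     0     0  -1 ]
ρ2 := -8/3·ρ2
  [ 1  -9/8  19/8     0 ]
  [ 0     1    -3  -8/3 ]
  [ 0     0     0    -1 ]
ρ3 := -1·ρ3
  [ 1  -9/8  19/8     0 ]
  [ 0     1    -3  -8/3 ]
  [ 0     0     0     1 ]
ρ2 := ρ2 + 8/3·ρ3
  [ 1  -9/8  19/8  0 ]
  [ 0     1    -3  0 ]
  [ 0     0     0  1 ]
ρ1 := ρ1 + 9/8·ρ2
  [ 1  0  -1  0 ]
  [ 0  1  -3  0 ]
  [ 0  0   0  1 ]

-1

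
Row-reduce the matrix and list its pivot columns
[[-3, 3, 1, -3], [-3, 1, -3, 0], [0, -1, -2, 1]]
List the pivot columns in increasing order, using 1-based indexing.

R1 -> -1/3·R1
  [  1  -1  -1/3  1 ]
  [ -3   1    -3  0 ]
  [  0  -1    -2  1 ]
R2 -> R2 + 3·R1
  [ 1  -1  -1/3  1 ]
  [ 0  -2    -4  3 ]
  [ 0  -1    -2  1 ]
R2 -> -1/2·R2
  [ 1  -1  -1/3     1 ]
  [ 0   1     2  -3/2 ]
  [ 0  -1    -2     1 ]
R3 -> R3 + R2
  [ 1  -1  -1/3     1 ]
  [ 0   1     2  -3/2 ]
  [ 0   0     0  -1/2 ]
R3 -> -2·R3
  [ 1  -1  -1/3     1 ]
  [ 0   1     2  -3/2 ]
  [ 0   0     0     1 ]
R2 -> R2 + 3/2·R3
  [ 1  -1  -1/3  1 ]
  [ 0   1     2  0 ]
  [ 0   0     0  1 ]
R1 -> R1 − R3
  [ 1  -1  -1/3  0 ]
  [ 0   1     2  0 ]
  [ 0   0     0  1 ]
R1 -> R1 + R2
  [ 1  0  5/3  0 ]
  [ 0  1    2  0 ]
  [ 0  0    0  1 ]
Pivot columns are the columns containing a leading 1.

1, 2, 4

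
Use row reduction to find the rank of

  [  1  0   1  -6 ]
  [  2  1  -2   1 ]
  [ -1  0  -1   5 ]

rank = 3

r2 → r2 − 2·r1
  [  1  0   1  -6 ]
  [  0  1  -4  13 ]
  [ -1  0  -1   5 ]
r3 → r3 + r1
  [ 1  0   1  -6 ]
  [ 0  1  -4  13 ]
  [ 0  0   0  -1 ]
r3 → -1·r3
  [ 1  0   1  -6 ]
  [ 0  1  -4  13 ]
  [ 0  0   0   1 ]
r2 → r2 − 13·r3
  [ 1  0   1  -6 ]
  [ 0  1  -4   0 ]
  [ 0  0   0   1 ]
r1 → r1 + 6·r3
  [ 1  0   1  0 ]
  [ 0  1  -4  0 ]
  [ 0  0   0  1 ]
The reduced form has 3 nonzero rows.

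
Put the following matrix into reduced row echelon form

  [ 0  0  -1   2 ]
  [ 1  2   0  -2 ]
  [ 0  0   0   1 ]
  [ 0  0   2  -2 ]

R1 ↔ R2
  [ 1  2   0  -2 ]
  [ 0  0  -1   2 ]
  [ 0  0   0   1 ]
  [ 0  0   2  -2 ]
R2 ← -1·R2
  [ 1  2  0  -2 ]
  [ 0  0  1  -2 ]
  [ 0  0  0   1 ]
  [ 0  0  2  -2 ]
R4 ← R4 − 2·R2
  [ 1  2  0  -2 ]
  [ 0  0  1  -2 ]
  [ 0  0  0   1 ]
  [ 0  0  0   2 ]
R4 ← R4 − 2·R3
  [ 1  2  0  -2 ]
  [ 0  0  1  -2 ]
  [ 0  0  0   1 ]
  [ 0  0  0   0 ]
R2 ← R2 + 2·R3
  [ 1  2  0  -2 ]
  [ 0  0  1   0 ]
  [ 0  0  0   1 ]
  [ 0  0  0   0 ]
R1 ← R1 + 2·R3
  [ 1  2  0  0 ]
  [ 0  0  1  0 ]
  [ 0  0  0  1 ]
  [ 0  0  0  0 ]

[[1, 2, 0, 0], [0, 0, 1, 0], [0, 0, 0, 1], [0, 0, 0, 0]]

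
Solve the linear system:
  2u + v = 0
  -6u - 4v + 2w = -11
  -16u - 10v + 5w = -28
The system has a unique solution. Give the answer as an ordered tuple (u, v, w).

Form the augmented matrix and row-reduce:
  [   2    1  0  |    0 ]
  [  -6   -4  2  |  -11 ]
  [ -16  -10  5  |  -28 ]
ρ1 -> 1/2·ρ1
ρ2 -> ρ2 + 6·ρ1
ρ3 -> ρ3 + 16·ρ1
ρ2 -> -1·ρ2
ρ3 -> ρ3 + 2·ρ2
ρ2 -> ρ2 + 2·ρ3
ρ1 -> ρ1 − 1/2·ρ2
Reading off the last column: u = 1/2, v = -1, w = -6.

(1/2, -1, -6)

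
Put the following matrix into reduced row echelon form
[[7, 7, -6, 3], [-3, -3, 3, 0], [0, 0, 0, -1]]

R1 ← 1/7·R1
R2 ← R2 + 3·R1
R2 ← 7/3·R2
R3 ← -1·R3
R2 ← R2 − 3·R3
R1 ← R1 − 3/7·R3
R1 ← R1 + 6/7·R2

[[1, 1, 0, 0], [0, 0, 1, 0], [0, 0, 0, 1]]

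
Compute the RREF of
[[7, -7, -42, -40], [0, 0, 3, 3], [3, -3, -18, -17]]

Multiply ρ1 by 1/7.
Subtract 3 times ρ1 from ρ3.
Multiply ρ2 by 1/3.
Multiply ρ3 by 7.
Subtract ρ3 from ρ2.
Add 40/7 times ρ3 to ρ1.
Add 6 times ρ2 to ρ1.

[[1, -1, 0, 0], [0, 0, 1, 0], [0, 0, 0, 1]]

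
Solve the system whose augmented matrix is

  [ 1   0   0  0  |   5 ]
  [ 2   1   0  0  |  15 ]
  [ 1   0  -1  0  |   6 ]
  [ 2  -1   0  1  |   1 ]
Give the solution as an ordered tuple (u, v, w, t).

(5, 5, -1, -4)

ρ2 → ρ2 − 2·ρ1
  [ 1   0   0  0  |  5 ]
  [ 0   1   0  0  |  5 ]
  [ 1   0  -1  0  |  6 ]
  [ 2  -1   0  1  |  1 ]
ρ3 → ρ3 − ρ1
  [ 1   0   0  0  |  5 ]
  [ 0   1   0  0  |  5 ]
  [ 0   0  -1  0  |  1 ]
  [ 2  -1   0  1  |  1 ]
ρ4 → ρ4 − 2·ρ1
  [ 1   0   0  0  |   5 ]
  [ 0   1   0  0  |   5 ]
  [ 0   0  -1  0  |   1 ]
  [ 0  -1   0  1  |  -9 ]
ρ4 → ρ4 + ρ2
  [ 1  0   0  0  |   5 ]
  [ 0  1   0  0  |   5 ]
  [ 0  0  -1  0  |   1 ]
  [ 0  0   0  1  |  -4 ]
ρ3 → -1·ρ3
  [ 1  0  0  0  |   5 ]
  [ 0  1  0  0  |   5 ]
  [ 0  0  1  0  |  -1 ]
  [ 0  0  0  1  |  -4 ]
Reading off the last column: u = 5, v = 5, w = -1, t = -4.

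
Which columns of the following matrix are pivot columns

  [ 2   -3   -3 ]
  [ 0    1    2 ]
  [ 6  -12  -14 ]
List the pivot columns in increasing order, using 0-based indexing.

Multiply ρ1 by 1/2.
  [ 1  -3/2  -3/2 ]
  [ 0     1     2 ]
  [ 6   -12   -14 ]
Subtract 6 times ρ1 from ρ3.
  [ 1  -3/2  -3/2 ]
  [ 0     1     2 ]
  [ 0    -3    -5 ]
Add 3 times ρ2 to ρ3.
  [ 1  -3/2  -3/2 ]
  [ 0     1     2 ]
  [ 0     0     1 ]
Subtract 2 times ρ3 from ρ2.
  [ 1  -3/2  -3/2 ]
  [ 0     1     0 ]
  [ 0     0     1 ]
Add 3/2 times ρ3 to ρ1.
  [ 1  -3/2  0 ]
  [ 0     1  0 ]
  [ 0     0  1 ]
Add 3/2 times ρ2 to ρ1.
  [ 1  0  0 ]
  [ 0  1  0 ]
  [ 0  0  1 ]
Pivot columns are the columns containing a leading 1.

0, 1, 2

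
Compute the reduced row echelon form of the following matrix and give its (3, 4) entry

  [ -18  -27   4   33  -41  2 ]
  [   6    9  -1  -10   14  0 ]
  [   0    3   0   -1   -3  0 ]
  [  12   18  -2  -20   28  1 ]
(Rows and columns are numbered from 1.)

3

R1 -> -1/18·R1
  [  1  3/2  -2/9  -11/6  41/18  -1/9 ]
  [  6    9    -1    -10     14     0 ]
  [  0    3     0     -1     -3     0 ]
  [ 12   18    -2    -20     28     1 ]
R2 -> R2 − 6·R1
  [  1  3/2  -2/9  -11/6  41/18  -1/9 ]
  [  0    0   1/3      1    1/3   2/3 ]
  [  0    3     0     -1     -3     0 ]
  [ 12   18    -2    -20     28     1 ]
R4 -> R4 − 12·R1
  [ 1  3/2  -2/9  -11/6  41/18  -1/9 ]
  [ 0    0   1/3      1    1/3   2/3 ]
  [ 0    3     0     -1     -3     0 ]
  [ 0    0   2/3      2    2/3   7/3 ]
R2 ↔ R3
  [ 1  3/2  -2/9  -11/6  41/18  -1/9 ]
  [ 0    3     0     -1     -3     0 ]
  [ 0    0   1/3      1    1/3   2/3 ]
  [ 0    0   2/3      2    2/3   7/3 ]
R2 -> 1/3·R2
  [ 1  3/2  -2/9  -11/6  41/18  -1/9 ]
  [ 0    1     0   -1/3     -1     0 ]
  [ 0    0   1/3      1    1/3   2/3 ]
  [ 0    0   2/3      2    2/3   7/3 ]
R3 -> 3·R3
  [ 1  3/2  -2/9  -11/6  41/18  -1/9 ]
  [ 0    1     0   -1/3     -1     0 ]
  [ 0    0     1      3      1     2 ]
  [ 0    0   2/3      2    2/3   7/3 ]
R4 -> R4 − 2/3·R3
  [ 1  3/2  -2/9  -11/6  41/18  -1/9 ]
  [ 0    1     0   -1/3     -1     0 ]
  [ 0    0     1      3      1     2 ]
  [ 0    0     0      0      0     1 ]
R3 -> R3 − 2·R4
  [ 1  3/2  -2/9  -11/6  41/18  -1/9 ]
  [ 0    1     0   -1/3     -1     0 ]
  [ 0    0     1      3      1     0 ]
  [ 0    0     0      0      0     1 ]
R1 -> R1 + 1/9·R4
  [ 1  3/2  -2/9  -11/6  41/18  0 ]
  [ 0    1     0   -1/3     -1  0 ]
  [ 0    0     1      3      1  0 ]
  [ 0    0     0      0      0  1 ]
R1 -> R1 + 2/9·R3
  [ 1  3/2  0  -7/6  5/2  0 ]
  [ 0    1  0  -1/3   -1  0 ]
  [ 0    0  1     3    1  0 ]
  [ 0    0  0     0    0  1 ]
R1 -> R1 − 3/2·R2
  [ 1  0  0  -2/3   4  0 ]
  [ 0  1  0  -1/3  -1  0 ]
  [ 0  0  1     3   1  0 ]
  [ 0  0  0     0   0  1 ]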